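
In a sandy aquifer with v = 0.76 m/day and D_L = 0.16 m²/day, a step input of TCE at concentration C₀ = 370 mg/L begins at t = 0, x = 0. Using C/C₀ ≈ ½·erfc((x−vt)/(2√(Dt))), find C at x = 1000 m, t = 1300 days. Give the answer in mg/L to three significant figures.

For a continuous step input, C/C₀ ≈ ½·erfc((x−vt)/(2√(Dt))).
vt = 0.76 × 1300 = 988 m and 2√(Dt) = 2√(0.16 × 1300) = 28.84 m.
Argument (x−vt)/(2√(Dt)) = (1000 − 988)/28.84 = 0.4161; ½·erfc(0.4161) = 0.2781.
C = 370 × 0.2781 = 103 mg/L.

103 mg/L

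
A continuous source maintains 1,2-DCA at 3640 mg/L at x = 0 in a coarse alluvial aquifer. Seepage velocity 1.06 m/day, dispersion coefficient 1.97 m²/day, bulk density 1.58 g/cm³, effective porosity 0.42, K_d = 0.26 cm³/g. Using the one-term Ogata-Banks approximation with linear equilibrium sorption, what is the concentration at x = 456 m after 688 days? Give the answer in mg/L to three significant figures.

Retardation factor R = 1 + ρ_b·K_d/n = 1 + 1.58 × 0.26/0.42 = 1.978.
Sorption retards both mechanisms: v_R = v/R = 0.5359 m/day, D_R = D/R = 0.9960 m²/day.
v_R·t = 0.5359 × 688 = 368.6992 m; 2√(D_R t) = 52.35 m; argument = (456 − 368.6992)/52.35 = 1.668.
C = C₀ × ½·erfc(1.668) = 3640 × 0.009164 = 33.4 mg/L.

33.4 mg/L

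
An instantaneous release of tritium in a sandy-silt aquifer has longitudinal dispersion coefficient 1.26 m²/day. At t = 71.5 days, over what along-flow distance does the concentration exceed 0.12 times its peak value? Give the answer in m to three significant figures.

55.3 m

The plume is Gaussian with σ = √(2Dt) = √(2 × 1.26 × 71.5) = 13.42 m.
C/C_peak = exp(−Δx²/(2σ²)) = 0.12 ⇒ Δx = σ·√(−2 ln 0.12) = 13.42 × 2.059 = 27.63 m.
Width = 2Δx = 55.3 m.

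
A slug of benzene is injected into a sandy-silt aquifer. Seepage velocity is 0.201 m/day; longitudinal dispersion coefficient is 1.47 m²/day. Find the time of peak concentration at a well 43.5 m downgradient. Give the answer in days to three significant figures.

For the 1D instantaneous-source solution, setting ∂C/∂t = 0 at fixed x gives v²t² + 2Dt − x² = 0, so t = (√(D² + v²x²) − D)/v².
√(D² + v²x²) = √(1.47² + 0.201² × 43.5²) = 8.866; v² = 0.040401.
t = (8.866 − 1.47)/0.040401 = 183 days (vs. the pure-advection estimate x/v = 216 d).

183 days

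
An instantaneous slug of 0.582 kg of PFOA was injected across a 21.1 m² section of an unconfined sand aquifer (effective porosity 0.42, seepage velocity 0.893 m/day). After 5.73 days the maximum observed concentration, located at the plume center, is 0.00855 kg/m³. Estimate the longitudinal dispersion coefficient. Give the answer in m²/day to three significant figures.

0.819 m²/day

At the plume center C_max = M/(n_e·A·√(4πDt)), so D = M²/(4πt·(n_e·A·C_max)²).
n_e·A·C_max = 0.42 × 21.1 × 0.00855 = 0.07577 kg/m.
D = 0.582²/(4π × 5.73 × 0.07577²) = 0.819 m²/day.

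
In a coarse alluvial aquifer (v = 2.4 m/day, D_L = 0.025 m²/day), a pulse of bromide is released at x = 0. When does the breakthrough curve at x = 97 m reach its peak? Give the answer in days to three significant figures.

40.4 days

For the 1D instantaneous-source solution, setting ∂C/∂t = 0 at fixed x gives v²t² + 2Dt − x² = 0, so t = (√(D² + v²x²) − D)/v².
√(D² + v²x²) = √(0.025² + 2.4² × 97²) = 232.8; v² = 5.76.
t = (232.8 − 0.025)/5.76 = 40.4 days (vs. the pure-advection estimate x/v = 40.4 d).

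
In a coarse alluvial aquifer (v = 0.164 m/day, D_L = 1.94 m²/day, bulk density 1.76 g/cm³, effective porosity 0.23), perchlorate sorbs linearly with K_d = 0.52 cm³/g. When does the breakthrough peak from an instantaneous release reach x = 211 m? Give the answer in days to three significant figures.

Retardation factor R = 1 + ρ_b·K_d/n = 1 + 1.76 × 0.52/0.23 = 4.979.
Sorption retards both mechanisms: v_R = v/R = 0.03294 m/day, D_R = D/R = 0.3896 m²/day.
Peak time from v_R²t² + 2D_R t − x² = 0: t = (√(D_R² + v_R²x²) − D_R)/v_R².
√(D_R² + v_R²x²) = √(0.3896² + 0.03294² × 211²) = 6.961; v_R² = 0.001085.
t = (6.961 − 0.3896)/0.001085 = 6060 days.

6060 days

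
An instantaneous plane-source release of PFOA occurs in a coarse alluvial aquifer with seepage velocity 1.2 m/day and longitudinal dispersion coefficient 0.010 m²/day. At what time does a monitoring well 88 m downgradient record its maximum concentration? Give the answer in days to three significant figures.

73.3 days

For the 1D instantaneous-source solution, setting ∂C/∂t = 0 at fixed x gives v²t² + 2Dt − x² = 0, so t = (√(D² + v²x²) − D)/v².
√(D² + v²x²) = √(0.010² + 1.2² × 88²) = 105.6; v² = 1.44.
t = (105.6 − 0.010)/1.44 = 73.3 days (vs. the pure-advection estimate x/v = 73.3 d).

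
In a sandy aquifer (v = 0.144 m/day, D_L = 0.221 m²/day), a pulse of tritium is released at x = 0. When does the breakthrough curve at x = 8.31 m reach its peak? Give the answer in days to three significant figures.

For the 1D instantaneous-source solution, setting ∂C/∂t = 0 at fixed x gives v²t² + 2Dt − x² = 0, so t = (√(D² + v²x²) − D)/v².
√(D² + v²x²) = √(0.221² + 0.144² × 8.31²) = 1.217; v² = 0.020736.
t = (1.217 − 0.221)/0.020736 = 48.0 days (vs. the pure-advection estimate x/v = 57.7 d).

48.0 days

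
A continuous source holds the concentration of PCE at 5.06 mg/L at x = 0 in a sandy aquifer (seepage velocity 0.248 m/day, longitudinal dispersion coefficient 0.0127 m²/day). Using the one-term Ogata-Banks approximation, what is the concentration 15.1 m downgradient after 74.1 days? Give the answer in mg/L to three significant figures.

For a continuous step input, C/C₀ ≈ ½·erfc((x−vt)/(2√(Dt))).
vt = 0.248 × 74.1 = 18.3768 m and 2√(Dt) = 2√(0.0127 × 74.1) = 1.940 m.
Argument (x−vt)/(2√(Dt)) = (15.1 − 18.3768)/1.940 = -1.689; ½·erfc(-1.689) = 0.9915.
C = 5.06 × 0.9915 = 5.02 mg/L.

5.02 mg/L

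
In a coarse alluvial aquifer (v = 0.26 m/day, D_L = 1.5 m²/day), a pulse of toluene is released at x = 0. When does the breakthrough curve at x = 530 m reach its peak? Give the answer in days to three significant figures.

2020 days

For the 1D instantaneous-source solution, setting ∂C/∂t = 0 at fixed x gives v²t² + 2Dt − x² = 0, so t = (√(D² + v²x²) − D)/v².
√(D² + v²x²) = √(1.5² + 0.26² × 530²) = 137.8; v² = 0.0676.
t = (137.8 − 1.5)/0.0676 = 2020 days (vs. the pure-advection estimate x/v = 2040 d).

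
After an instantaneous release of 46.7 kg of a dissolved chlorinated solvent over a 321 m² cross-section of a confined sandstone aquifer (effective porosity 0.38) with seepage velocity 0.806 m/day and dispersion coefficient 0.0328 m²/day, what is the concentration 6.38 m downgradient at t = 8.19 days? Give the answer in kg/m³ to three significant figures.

For an instantaneous plane source, C(x,t) = M/(n_e·A·√(4πDt)) · exp(−(x−vt)²/(4Dt)), with n_e·A the pore (flow) area.
Plume center vt = 0.806 × 8.19 = 6.60114 m, so the well at 6.38 m is 0.22114 m upgradient of the peak.
√(4πDt) = 1.837 m, giving peak height M/(n_e·A·√(4πDt)) = 46.7/(0.38 × 321 × 1.837) = 0.2084 kg/m³.
(x−vt)²/(4Dt) = (-0.22114)²/(4 × 0.0328 × 8.19) = 0.04551; exp(−0.04551) = 0.9555.
C = 0.2084 × 0.9555 = 0.199 kg/m³.

0.199 kg/m³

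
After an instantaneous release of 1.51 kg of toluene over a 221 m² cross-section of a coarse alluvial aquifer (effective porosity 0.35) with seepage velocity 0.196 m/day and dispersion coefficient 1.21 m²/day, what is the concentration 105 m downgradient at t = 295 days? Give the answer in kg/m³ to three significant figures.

6.13e-05 kg/m³

For an instantaneous plane source, C(x,t) = M/(n_e·A·√(4πDt)) · exp(−(x−vt)²/(4Dt)), with n_e·A the pore (flow) area.
Plume center vt = 0.196 × 295 = 57.82 m, so the well at 105 m is 47.18 m downgradient of the peak.
√(4πDt) = 66.97 m, giving peak height M/(n_e·A·√(4πDt)) = 1.51/(0.35 × 221 × 66.97) = 0.0002915 kg/m³.
(x−vt)²/(4Dt) = (47.18)²/(4 × 1.21 × 295) = 1.559; exp(−1.559) = 0.2103.
C = 0.0002915 × 0.2103 = 6.13e-05 kg/m³.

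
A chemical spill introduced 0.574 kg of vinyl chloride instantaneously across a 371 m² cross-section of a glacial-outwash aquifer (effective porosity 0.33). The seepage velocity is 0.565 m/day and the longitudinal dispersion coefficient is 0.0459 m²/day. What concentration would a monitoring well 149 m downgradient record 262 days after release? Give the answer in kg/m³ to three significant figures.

0.000374 kg/m³

For an instantaneous plane source, C(x,t) = M/(n_e·A·√(4πDt)) · exp(−(x−vt)²/(4Dt)), with n_e·A the pore (flow) area.
Plume center vt = 0.565 × 262 = 148.03 m, so the well at 149 m is 0.97 m downgradient of the peak.
√(4πDt) = 12.29 m, giving peak height M/(n_e·A·√(4πDt)) = 0.574/(0.33 × 371 × 12.29) = 0.0003815 kg/m³.
(x−vt)²/(4Dt) = (0.97)²/(4 × 0.0459 × 262) = 0.01956; exp(−0.01956) = 0.9806.
C = 0.0003815 × 0.9806 = 0.000374 kg/m³.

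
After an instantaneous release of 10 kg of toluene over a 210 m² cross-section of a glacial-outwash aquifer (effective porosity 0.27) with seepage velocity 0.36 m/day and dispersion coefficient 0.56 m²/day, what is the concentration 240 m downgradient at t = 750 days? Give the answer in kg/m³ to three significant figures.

For an instantaneous plane source, C(x,t) = M/(n_e·A·√(4πDt)) · exp(−(x−vt)²/(4Dt)), with n_e·A the pore (flow) area.
Plume center vt = 0.36 × 750 = 270 m, so the well at 240 m is 30 m upgradient of the peak.
√(4πDt) = 72.65 m, giving peak height M/(n_e·A·√(4πDt)) = 10/(0.27 × 210 × 72.65) = 0.002428 kg/m³.
(x−vt)²/(4Dt) = (-30)²/(4 × 0.56 × 750) = 0.5357; exp(−0.5357) = 0.5853.
C = 0.002428 × 0.5853 = 0.00142 kg/m³.

0.00142 kg/m³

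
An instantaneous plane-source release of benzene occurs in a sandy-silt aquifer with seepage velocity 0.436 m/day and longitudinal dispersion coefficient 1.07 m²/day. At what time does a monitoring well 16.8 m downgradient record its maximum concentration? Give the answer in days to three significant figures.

For the 1D instantaneous-source solution, setting ∂C/∂t = 0 at fixed x gives v²t² + 2Dt − x² = 0, so t = (√(D² + v²x²) − D)/v².
√(D² + v²x²) = √(1.07² + 0.436² × 16.8²) = 7.403; v² = 0.190096.
t = (7.403 − 1.07)/0.190096 = 33.3 days (vs. the pure-advection estimate x/v = 38.5 d).

33.3 days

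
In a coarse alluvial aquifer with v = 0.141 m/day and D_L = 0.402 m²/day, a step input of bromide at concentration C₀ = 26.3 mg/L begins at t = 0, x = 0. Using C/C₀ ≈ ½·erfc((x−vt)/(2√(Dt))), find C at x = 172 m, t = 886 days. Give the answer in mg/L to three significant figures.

1.02 mg/L

For a continuous step input, C/C₀ ≈ ½·erfc((x−vt)/(2√(Dt))).
vt = 0.141 × 886 = 124.926 m and 2√(Dt) = 2√(0.402 × 886) = 37.75 m.
Argument (x−vt)/(2√(Dt)) = (172 − 124.926)/37.75 = 1.247; ½·erfc(1.247) = 0.03891.
C = 26.3 × 0.03891 = 1.02 mg/L.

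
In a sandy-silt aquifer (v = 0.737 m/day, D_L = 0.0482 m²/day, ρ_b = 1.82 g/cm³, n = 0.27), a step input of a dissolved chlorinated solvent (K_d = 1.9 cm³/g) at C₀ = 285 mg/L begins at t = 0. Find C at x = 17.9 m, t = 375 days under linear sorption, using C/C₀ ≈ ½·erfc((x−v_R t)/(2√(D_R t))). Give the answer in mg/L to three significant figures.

258 mg/L

Retardation factor R = 1 + ρ_b·K_d/n = 1 + 1.82 × 1.9/0.27 = 13.81.
Sorption retards both mechanisms: v_R = v/R = 0.05337 m/day, D_R = D/R = 0.003490 m²/day.
v_R·t = 0.05337 × 375 = 20.01375 m; 2√(D_R t) = 2.288 m; argument = (17.9 − 20.01375)/2.288 = -0.9238.
C = C₀ × ½·erfc(-0.9238) = 285 × 0.9043 = 258 mg/L.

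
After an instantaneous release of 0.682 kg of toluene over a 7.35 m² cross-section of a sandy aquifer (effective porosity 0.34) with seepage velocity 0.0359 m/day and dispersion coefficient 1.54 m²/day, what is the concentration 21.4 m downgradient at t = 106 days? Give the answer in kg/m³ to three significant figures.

0.00375 kg/m³

For an instantaneous plane source, C(x,t) = M/(n_e·A·√(4πDt)) · exp(−(x−vt)²/(4Dt)), with n_e·A the pore (flow) area.
Plume center vt = 0.0359 × 106 = 3.8054 m, so the well at 21.4 m is 17.5946 m downgradient of the peak.
√(4πDt) = 45.29 m, giving peak height M/(n_e·A·√(4πDt)) = 0.682/(0.34 × 7.35 × 45.29) = 0.006026 kg/m³.
(x−vt)²/(4Dt) = (17.5946)²/(4 × 1.54 × 106) = 0.4741; exp(−0.4741) = 0.6224.
C = 0.006026 × 0.6224 = 0.00375 kg/m³.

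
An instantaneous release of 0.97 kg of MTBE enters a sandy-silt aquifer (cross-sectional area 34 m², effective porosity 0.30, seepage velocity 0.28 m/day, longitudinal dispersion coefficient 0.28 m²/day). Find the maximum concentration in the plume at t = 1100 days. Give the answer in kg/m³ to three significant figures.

0.00153 kg/m³

The peak of an instantaneous 1D plume sits at x = vt; there the Gaussian factor is 1 and C_max = M/(n_e·A·√(4πDt)), where n_e·A is the pore area the mass is dissolved in.
√(4πDt) = √(4π × 0.28 × 1100) = 62.21 m, so C_max = 0.97/(0.30 × 34 × 62.21) = 0.00153 kg/m³.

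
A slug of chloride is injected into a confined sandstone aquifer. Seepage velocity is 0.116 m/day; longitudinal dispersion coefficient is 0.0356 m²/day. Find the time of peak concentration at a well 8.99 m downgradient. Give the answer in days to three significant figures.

74.9 days

For the 1D instantaneous-source solution, setting ∂C/∂t = 0 at fixed x gives v²t² + 2Dt − x² = 0, so t = (√(D² + v²x²) − D)/v².
√(D² + v²x²) = √(0.0356² + 0.116² × 8.99²) = 1.043; v² = 0.013456.
t = (1.043 − 0.0356)/0.013456 = 74.9 days (vs. the pure-advection estimate x/v = 77.5 d).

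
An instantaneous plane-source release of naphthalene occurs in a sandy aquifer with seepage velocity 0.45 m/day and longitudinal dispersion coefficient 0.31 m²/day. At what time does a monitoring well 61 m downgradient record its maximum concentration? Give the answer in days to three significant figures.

134 days

For the 1D instantaneous-source solution, setting ∂C/∂t = 0 at fixed x gives v²t² + 2Dt − x² = 0, so t = (√(D² + v²x²) − D)/v².
√(D² + v²x²) = √(0.31² + 0.45² × 61²) = 27.45; v² = 0.2025.
t = (27.45 − 0.31)/0.2025 = 134 days (vs. the pure-advection estimate x/v = 136 d).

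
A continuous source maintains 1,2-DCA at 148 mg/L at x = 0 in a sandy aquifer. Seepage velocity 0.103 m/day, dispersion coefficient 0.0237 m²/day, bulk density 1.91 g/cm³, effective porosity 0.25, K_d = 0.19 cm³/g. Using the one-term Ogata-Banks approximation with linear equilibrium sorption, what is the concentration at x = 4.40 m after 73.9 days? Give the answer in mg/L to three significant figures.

Retardation factor R = 1 + ρ_b·K_d/n = 1 + 1.91 × 0.19/0.25 = 2.452.
Sorption retards both mechanisms: v_R = v/R = 0.04201 m/day, D_R = D/R = 0.009666 m²/day.
v_R·t = 0.04201 × 73.9 = 3.104539 m; 2√(D_R t) = 1.690 m; argument = (4.40 − 3.104539)/1.690 = 0.7665.
C = C₀ × ½·erfc(0.7665) = 148 × 0.1392 = 20.6 mg/L.

20.6 mg/L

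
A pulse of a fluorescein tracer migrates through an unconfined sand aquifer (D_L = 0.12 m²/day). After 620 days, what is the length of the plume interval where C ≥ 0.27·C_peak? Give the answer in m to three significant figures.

The plume is Gaussian with σ = √(2Dt) = √(2 × 0.12 × 620) = 12.20 m.
C/C_peak = exp(−Δx²/(2σ²)) = 0.27 ⇒ Δx = σ·√(−2 ln 0.27) = 12.20 × 1.618 = 19.74 m.
Width = 2Δx = 39.5 m.

39.5 m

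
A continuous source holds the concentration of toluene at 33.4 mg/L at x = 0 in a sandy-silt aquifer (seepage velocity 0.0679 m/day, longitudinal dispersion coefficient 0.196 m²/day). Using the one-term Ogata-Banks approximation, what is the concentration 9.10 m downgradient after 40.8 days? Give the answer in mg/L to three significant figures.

1.90 mg/L

For a continuous step input, C/C₀ ≈ ½·erfc((x−vt)/(2√(Dt))).
vt = 0.0679 × 40.8 = 2.77032 m and 2√(Dt) = 2√(0.196 × 40.8) = 5.656 m.
Argument (x−vt)/(2√(Dt)) = (9.10 − 2.77032)/5.656 = 1.119; ½·erfc(1.119) = 0.05677.
C = 33.4 × 0.05677 = 1.90 mg/L.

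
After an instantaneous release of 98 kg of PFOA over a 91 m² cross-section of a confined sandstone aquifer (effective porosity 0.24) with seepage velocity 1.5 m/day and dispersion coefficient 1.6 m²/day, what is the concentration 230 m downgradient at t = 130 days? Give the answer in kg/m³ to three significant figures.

For an instantaneous plane source, C(x,t) = M/(n_e·A·√(4πDt)) · exp(−(x−vt)²/(4Dt)), with n_e·A the pore (flow) area.
Plume center vt = 1.5 × 130 = 195 m, so the well at 230 m is 35 m downgradient of the peak.
√(4πDt) = 51.13 m, giving peak height M/(n_e·A·√(4πDt)) = 98/(0.24 × 91 × 51.13) = 0.08776 kg/m³.
(x−vt)²/(4Dt) = (35)²/(4 × 1.6 × 130) = 1.472; exp(−1.472) = 0.2295.
C = 0.08776 × 0.2295 = 0.0201 kg/m³.

0.0201 kg/m³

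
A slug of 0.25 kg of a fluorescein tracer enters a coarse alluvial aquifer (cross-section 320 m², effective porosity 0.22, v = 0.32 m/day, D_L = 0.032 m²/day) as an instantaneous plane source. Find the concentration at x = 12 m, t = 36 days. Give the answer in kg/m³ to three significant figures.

0.000888 kg/m³

For an instantaneous plane source, C(x,t) = M/(n_e·A·√(4πDt)) · exp(−(x−vt)²/(4Dt)), with n_e·A the pore (flow) area.
Plume center vt = 0.32 × 36 = 11.52 m, so the well at 12 m is 0.48 m downgradient of the peak.
√(4πDt) = 3.805 m, giving peak height M/(n_e·A·√(4πDt)) = 0.25/(0.22 × 320 × 3.805) = 0.0009333 kg/m³.
(x−vt)²/(4Dt) = (0.48)²/(4 × 0.032 × 36) = 0.05000; exp(−0.05000) = 0.9512.
C = 0.0009333 × 0.9512 = 0.000888 kg/m³.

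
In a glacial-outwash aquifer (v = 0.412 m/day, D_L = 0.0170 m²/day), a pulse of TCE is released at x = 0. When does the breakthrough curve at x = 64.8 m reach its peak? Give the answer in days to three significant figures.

For the 1D instantaneous-source solution, setting ∂C/∂t = 0 at fixed x gives v²t² + 2Dt − x² = 0, so t = (√(D² + v²x²) − D)/v².
√(D² + v²x²) = √(0.0170² + 0.412² × 64.8²) = 26.70; v² = 0.169744.
t = (26.70 − 0.0170)/0.169744 = 157 days (vs. the pure-advection estimate x/v = 157 d).

157 days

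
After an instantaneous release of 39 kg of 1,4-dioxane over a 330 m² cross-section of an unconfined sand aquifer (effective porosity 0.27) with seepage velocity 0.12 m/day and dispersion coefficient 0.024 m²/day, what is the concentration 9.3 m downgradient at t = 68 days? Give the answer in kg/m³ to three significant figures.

For an instantaneous plane source, C(x,t) = M/(n_e·A·√(4πDt)) · exp(−(x−vt)²/(4Dt)), with n_e·A the pore (flow) area.
Plume center vt = 0.12 × 68 = 8.16 m, so the well at 9.3 m is 1.14 m downgradient of the peak.
√(4πDt) = 4.529 m, giving peak height M/(n_e·A·√(4πDt)) = 39/(0.27 × 330 × 4.529) = 0.09665 kg/m³.
(x−vt)²/(4Dt) = (1.14)²/(4 × 0.024 × 68) = 0.1991; exp(−0.1991) = 0.8195.
C = 0.09665 × 0.8195 = 0.0792 kg/m³.

0.0792 kg/m³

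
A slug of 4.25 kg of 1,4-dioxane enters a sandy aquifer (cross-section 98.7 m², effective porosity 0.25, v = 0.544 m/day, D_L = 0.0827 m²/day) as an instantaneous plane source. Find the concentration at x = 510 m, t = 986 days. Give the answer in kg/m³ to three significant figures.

For an instantaneous plane source, C(x,t) = M/(n_e·A·√(4πDt)) · exp(−(x−vt)²/(4Dt)), with n_e·A the pore (flow) area.
Plume center vt = 0.544 × 986 = 536.384 m, so the well at 510 m is 26.384 m upgradient of the peak.
√(4πDt) = 32.01 m, giving peak height M/(n_e·A·√(4πDt)) = 4.25/(0.25 × 98.7 × 32.01) = 0.005381 kg/m³.
(x−vt)²/(4Dt) = (-26.384)²/(4 × 0.0827 × 986) = 2.134; exp(−2.134) = 0.1184.
C = 0.005381 × 0.1184 = 0.000637 kg/m³.

0.000637 kg/m³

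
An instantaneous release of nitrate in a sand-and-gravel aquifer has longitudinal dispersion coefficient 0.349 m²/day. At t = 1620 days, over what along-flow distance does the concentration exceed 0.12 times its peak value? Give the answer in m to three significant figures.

138 m

The plume is Gaussian with σ = √(2Dt) = √(2 × 0.349 × 1620) = 33.63 m.
C/C_peak = exp(−Δx²/(2σ²)) = 0.12 ⇒ Δx = σ·√(−2 ln 0.12) = 33.63 × 2.059 = 69.24 m.
Width = 2Δx = 138 m.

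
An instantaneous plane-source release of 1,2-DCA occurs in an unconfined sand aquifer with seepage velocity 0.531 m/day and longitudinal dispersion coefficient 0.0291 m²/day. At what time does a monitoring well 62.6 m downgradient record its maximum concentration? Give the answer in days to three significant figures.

118 days

For the 1D instantaneous-source solution, setting ∂C/∂t = 0 at fixed x gives v²t² + 2Dt − x² = 0, so t = (√(D² + v²x²) − D)/v².
√(D² + v²x²) = √(0.0291² + 0.531² × 62.6²) = 33.24; v² = 0.281961.
t = (33.24 − 0.0291)/0.281961 = 118 days (vs. the pure-advection estimate x/v = 118 d).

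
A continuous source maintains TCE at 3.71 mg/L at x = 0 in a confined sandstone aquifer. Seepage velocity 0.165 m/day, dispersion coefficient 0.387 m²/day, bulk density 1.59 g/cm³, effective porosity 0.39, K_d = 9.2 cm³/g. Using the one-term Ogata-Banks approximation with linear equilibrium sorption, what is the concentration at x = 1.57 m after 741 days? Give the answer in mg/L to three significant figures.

Retardation factor R = 1 + ρ_b·K_d/n = 1 + 1.59 × 9.2/0.39 = 38.51.
Sorption retards both mechanisms: v_R = v/R = 0.004285 m/day, D_R = D/R = 0.01005 m²/day.
v_R·t = 0.004285 × 741 = 3.175185 m; 2√(D_R t) = 5.458 m; argument = (1.57 − 3.175185)/5.458 = -0.2941.
C = C₀ × ½·erfc(-0.2941) = 3.71 × 0.6613 = 2.45 mg/L.

2.45 mg/L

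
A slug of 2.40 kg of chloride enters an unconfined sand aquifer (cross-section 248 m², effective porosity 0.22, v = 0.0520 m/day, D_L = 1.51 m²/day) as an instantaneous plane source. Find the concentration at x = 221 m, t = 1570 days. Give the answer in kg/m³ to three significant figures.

3.29e-05 kg/m³

For an instantaneous plane source, C(x,t) = M/(n_e·A·√(4πDt)) · exp(−(x−vt)²/(4Dt)), with n_e·A the pore (flow) area.
Plume center vt = 0.0520 × 1570 = 81.64 m, so the well at 221 m is 139.36 m downgradient of the peak.
√(4πDt) = 172.6 m, giving peak height M/(n_e·A·√(4πDt)) = 2.40/(0.22 × 248 × 172.6) = 0.0002549 kg/m³.
(x−vt)²/(4Dt) = (139.36)²/(4 × 1.51 × 1570) = 2.048; exp(−2.048) = 0.1290.
C = 0.0002549 × 0.1290 = 3.29e-05 kg/m³.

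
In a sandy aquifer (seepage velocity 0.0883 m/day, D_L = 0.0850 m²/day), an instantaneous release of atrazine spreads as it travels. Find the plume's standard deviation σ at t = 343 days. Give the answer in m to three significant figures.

Dispersive spreading gives a Gaussian with σ² = 2Dt; advection only shifts the center.
σ = √(2 × 0.0850 × 343) = 7.64 m.

7.64 m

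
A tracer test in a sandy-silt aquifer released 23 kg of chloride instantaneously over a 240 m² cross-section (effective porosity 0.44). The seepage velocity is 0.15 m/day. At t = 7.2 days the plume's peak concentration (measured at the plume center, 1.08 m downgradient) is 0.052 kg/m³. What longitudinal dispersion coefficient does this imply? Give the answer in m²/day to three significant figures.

At the plume center C_max = M/(n_e·A·√(4πDt)), so D = M²/(4πt·(n_e·A·C_max)²).
n_e·A·C_max = 0.44 × 240 × 0.052 = 5.491 kg/m.
D = 23²/(4π × 7.2 × 5.491²) = 0.194 m²/day.

0.194 m²/day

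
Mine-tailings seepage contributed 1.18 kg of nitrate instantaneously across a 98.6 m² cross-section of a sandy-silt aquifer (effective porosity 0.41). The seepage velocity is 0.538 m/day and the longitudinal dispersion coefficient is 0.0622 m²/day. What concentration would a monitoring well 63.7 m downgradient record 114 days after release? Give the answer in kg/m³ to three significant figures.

0.00254 kg/m³

For an instantaneous plane source, C(x,t) = M/(n_e·A·√(4πDt)) · exp(−(x−vt)²/(4Dt)), with n_e·A the pore (flow) area.
Plume center vt = 0.538 × 114 = 61.332 m, so the well at 63.7 m is 2.368 m downgradient of the peak.
√(4πDt) = 9.440 m, giving peak height M/(n_e·A·√(4πDt)) = 1.18/(0.41 × 98.6 × 9.440) = 0.003092 kg/m³.
(x−vt)²/(4Dt) = (2.368)²/(4 × 0.0622 × 114) = 0.1977; exp(−0.1977) = 0.8206.
C = 0.003092 × 0.8206 = 0.00254 kg/m³.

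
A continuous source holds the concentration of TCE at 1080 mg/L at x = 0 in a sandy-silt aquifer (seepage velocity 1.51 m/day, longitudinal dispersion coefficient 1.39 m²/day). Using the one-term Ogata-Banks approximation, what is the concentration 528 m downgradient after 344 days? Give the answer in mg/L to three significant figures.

For a continuous step input, C/C₀ ≈ ½·erfc((x−vt)/(2√(Dt))).
vt = 1.51 × 344 = 519.44 m and 2√(Dt) = 2√(1.39 × 344) = 43.73 m.
Argument (x−vt)/(2√(Dt)) = (528 − 519.44)/43.73 = 0.1957; ½·erfc(0.1957) = 0.3910.
C = 1080 × 0.3910 = 422 mg/L.

422 mg/L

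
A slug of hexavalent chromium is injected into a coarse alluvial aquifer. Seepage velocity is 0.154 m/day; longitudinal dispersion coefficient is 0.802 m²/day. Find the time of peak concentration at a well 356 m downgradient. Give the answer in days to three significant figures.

For the 1D instantaneous-source solution, setting ∂C/∂t = 0 at fixed x gives v²t² + 2Dt − x² = 0, so t = (√(D² + v²x²) − D)/v².
√(D² + v²x²) = √(0.802² + 0.154² × 356²) = 54.83; v² = 0.023716.
t = (54.83 − 0.802)/0.023716 = 2280 days (vs. the pure-advection estimate x/v = 2310 d).

2280 days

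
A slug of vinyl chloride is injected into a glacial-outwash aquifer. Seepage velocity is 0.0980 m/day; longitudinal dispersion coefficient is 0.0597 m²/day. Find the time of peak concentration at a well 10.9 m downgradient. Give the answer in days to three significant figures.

105 days

For the 1D instantaneous-source solution, setting ∂C/∂t = 0 at fixed x gives v²t² + 2Dt − x² = 0, so t = (√(D² + v²x²) − D)/v².
√(D² + v²x²) = √(0.0597² + 0.0980² × 10.9²) = 1.070; v² = 0.009604.
t = (1.070 − 0.0597)/0.009604 = 105 days (vs. the pure-advection estimate x/v = 111 d).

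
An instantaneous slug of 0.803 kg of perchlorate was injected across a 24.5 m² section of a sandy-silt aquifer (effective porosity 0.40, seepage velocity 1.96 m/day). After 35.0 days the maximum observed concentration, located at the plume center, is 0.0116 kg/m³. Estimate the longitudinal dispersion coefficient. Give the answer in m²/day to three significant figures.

At the plume center C_max = M/(n_e·A·√(4πDt)), so D = M²/(4πt·(n_e·A·C_max)²).
n_e·A·C_max = 0.40 × 24.5 × 0.0116 = 0.1137 kg/m.
D = 0.803²/(4π × 35.0 × 0.1137²) = 0.113 m²/day.

0.113 m²/day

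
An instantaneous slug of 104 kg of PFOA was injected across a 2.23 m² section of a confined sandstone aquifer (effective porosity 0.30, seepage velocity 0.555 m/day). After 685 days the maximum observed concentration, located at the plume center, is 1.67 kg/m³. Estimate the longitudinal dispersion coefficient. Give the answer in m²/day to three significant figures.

1.01 m²/day

At the plume center C_max = M/(n_e·A·√(4πDt)), so D = M²/(4πt·(n_e·A·C_max)²).
n_e·A·C_max = 0.30 × 2.23 × 1.67 = 1.117 kg/m.
D = 104²/(4π × 685 × 1.117²) = 1.01 m²/day.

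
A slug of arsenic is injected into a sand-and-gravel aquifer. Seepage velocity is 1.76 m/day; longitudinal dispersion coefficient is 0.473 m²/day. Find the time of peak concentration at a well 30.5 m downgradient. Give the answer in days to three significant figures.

17.2 days

For the 1D instantaneous-source solution, setting ∂C/∂t = 0 at fixed x gives v²t² + 2Dt − x² = 0, so t = (√(D² + v²x²) − D)/v².
√(D² + v²x²) = √(0.473² + 1.76² × 30.5²) = 53.68; v² = 3.0976.
t = (53.68 − 0.473)/3.0976 = 17.2 days (vs. the pure-advection estimate x/v = 17.3 d).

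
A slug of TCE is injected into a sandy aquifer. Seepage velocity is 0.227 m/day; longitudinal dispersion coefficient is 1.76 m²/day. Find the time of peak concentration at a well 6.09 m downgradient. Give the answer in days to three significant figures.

9.28 days

For the 1D instantaneous-source solution, setting ∂C/∂t = 0 at fixed x gives v²t² + 2Dt − x² = 0, so t = (√(D² + v²x²) − D)/v².
√(D² + v²x²) = √(1.76² + 0.227² × 6.09²) = 2.238; v² = 0.051529.
t = (2.238 − 1.76)/0.051529 = 9.28 days (vs. the pure-advection estimate x/v = 26.8 d).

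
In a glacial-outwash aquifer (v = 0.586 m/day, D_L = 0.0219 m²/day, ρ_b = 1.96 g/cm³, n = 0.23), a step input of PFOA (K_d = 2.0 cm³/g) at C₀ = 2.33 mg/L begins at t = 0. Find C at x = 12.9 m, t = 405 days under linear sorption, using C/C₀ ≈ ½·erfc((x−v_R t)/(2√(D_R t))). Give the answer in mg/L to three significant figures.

1.40 mg/L

Retardation factor R = 1 + ρ_b·K_d/n = 1 + 1.96 × 2.0/0.23 = 18.04.
Sorption retards both mechanisms: v_R = v/R = 0.03248 m/day, D_R = D/R = 0.001214 m²/day.
v_R·t = 0.03248 × 405 = 13.1544 m; 2√(D_R t) = 1.402 m; argument = (12.9 − 13.1544)/1.402 = -0.1815.
C = C₀ × ½·erfc(-0.1815) = 2.33 × 0.6013 = 1.40 mg/L.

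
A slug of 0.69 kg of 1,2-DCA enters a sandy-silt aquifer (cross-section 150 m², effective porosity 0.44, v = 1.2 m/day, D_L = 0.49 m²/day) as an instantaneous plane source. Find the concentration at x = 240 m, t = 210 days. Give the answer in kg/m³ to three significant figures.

For an instantaneous plane source, C(x,t) = M/(n_e·A·√(4πDt)) · exp(−(x−vt)²/(4Dt)), with n_e·A the pore (flow) area.
Plume center vt = 1.2 × 210 = 252 m, so the well at 240 m is 12 m upgradient of the peak.
√(4πDt) = 35.96 m, giving peak height M/(n_e·A·√(4πDt)) = 0.69/(0.44 × 150 × 35.96) = 0.0002907 kg/m³.
(x−vt)²/(4Dt) = (-12)²/(4 × 0.49 × 210) = 0.3499; exp(−0.3499) = 0.7048.
C = 0.0002907 × 0.7048 = 0.000205 kg/m³.

0.000205 kg/m³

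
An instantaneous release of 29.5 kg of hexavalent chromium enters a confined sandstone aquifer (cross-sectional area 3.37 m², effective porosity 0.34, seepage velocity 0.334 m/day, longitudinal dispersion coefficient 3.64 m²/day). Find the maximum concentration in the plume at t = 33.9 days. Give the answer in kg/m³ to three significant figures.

The peak of an instantaneous 1D plume sits at x = vt; there the Gaussian factor is 1 and C_max = M/(n_e·A·√(4πDt)), where n_e·A is the pore area the mass is dissolved in.
√(4πDt) = √(4π × 3.64 × 33.9) = 39.38 m, so C_max = 29.5/(0.34 × 3.37 × 39.38) = 0.654 kg/m³.

0.654 kg/m³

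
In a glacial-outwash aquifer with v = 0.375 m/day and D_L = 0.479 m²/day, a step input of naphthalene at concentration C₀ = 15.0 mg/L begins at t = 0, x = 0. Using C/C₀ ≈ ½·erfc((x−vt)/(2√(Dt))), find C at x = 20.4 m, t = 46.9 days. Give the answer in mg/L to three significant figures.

5.06 mg/L

For a continuous step input, C/C₀ ≈ ½·erfc((x−vt)/(2√(Dt))).
vt = 0.375 × 46.9 = 17.5875 m and 2√(Dt) = 2√(0.479 × 46.9) = 9.479 m.
Argument (x−vt)/(2√(Dt)) = (20.4 − 17.5875)/9.479 = 0.2967; ½·erfc(0.2967) = 0.3374.
C = 15.0 × 0.3374 = 5.06 mg/L.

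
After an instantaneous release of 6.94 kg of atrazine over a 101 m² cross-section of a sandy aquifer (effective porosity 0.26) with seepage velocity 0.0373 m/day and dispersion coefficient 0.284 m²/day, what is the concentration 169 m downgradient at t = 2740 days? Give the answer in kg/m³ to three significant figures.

For an instantaneous plane source, C(x,t) = M/(n_e·A·√(4πDt)) · exp(−(x−vt)²/(4Dt)), with n_e·A the pore (flow) area.
Plume center vt = 0.0373 × 2740 = 102.202 m, so the well at 169 m is 66.798 m downgradient of the peak.
√(4πDt) = 98.89 m, giving peak height M/(n_e·A·√(4πDt)) = 6.94/(0.26 × 101 × 98.89) = 0.002672 kg/m³.
(x−vt)²/(4Dt) = (66.798)²/(4 × 0.284 × 2740) = 1.434; exp(−1.434) = 0.2384.
C = 0.002672 × 0.2384 = 0.000637 kg/m³.

0.000637 kg/m³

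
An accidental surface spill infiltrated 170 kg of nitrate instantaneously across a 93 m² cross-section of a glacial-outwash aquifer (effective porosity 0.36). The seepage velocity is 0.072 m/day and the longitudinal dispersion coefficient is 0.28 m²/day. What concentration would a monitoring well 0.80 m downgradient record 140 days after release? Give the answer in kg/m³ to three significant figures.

For an instantaneous plane source, C(x,t) = M/(n_e·A·√(4πDt)) · exp(−(x−vt)²/(4Dt)), with n_e·A the pore (flow) area.
Plume center vt = 0.072 × 140 = 10.08 m, so the well at 0.80 m is 9.28 m upgradient of the peak.
√(4πDt) = 22.19 m, giving peak height M/(n_e·A·√(4πDt)) = 170/(0.36 × 93 × 22.19) = 0.2288 kg/m³.
(x−vt)²/(4Dt) = (-9.28)²/(4 × 0.28 × 140) = 0.5492; exp(−0.5492) = 0.5774.
C = 0.2288 × 0.5774 = 0.132 kg/m³.

0.132 kg/m³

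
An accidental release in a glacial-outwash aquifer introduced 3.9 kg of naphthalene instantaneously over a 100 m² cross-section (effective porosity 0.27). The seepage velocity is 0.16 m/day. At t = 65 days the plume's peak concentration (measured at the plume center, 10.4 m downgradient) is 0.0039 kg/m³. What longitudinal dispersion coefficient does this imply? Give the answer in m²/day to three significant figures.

1.68 m²/day

At the plume center C_max = M/(n_e·A·√(4πDt)), so D = M²/(4πt·(n_e·A·C_max)²).
n_e·A·C_max = 0.27 × 100 × 0.0039 = 0.1053 kg/m.
D = 3.9²/(4π × 65 × 0.1053²) = 1.68 m²/day.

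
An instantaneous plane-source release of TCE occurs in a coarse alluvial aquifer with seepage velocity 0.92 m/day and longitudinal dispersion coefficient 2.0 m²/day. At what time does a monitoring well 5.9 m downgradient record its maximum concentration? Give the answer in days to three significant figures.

4.47 days

For the 1D instantaneous-source solution, setting ∂C/∂t = 0 at fixed x gives v²t² + 2Dt − x² = 0, so t = (√(D² + v²x²) − D)/v².
√(D² + v²x²) = √(2.0² + 0.92² × 5.9²) = 5.785; v² = 0.8464.
t = (5.785 − 2.0)/0.8464 = 4.47 days (vs. the pure-advection estimate x/v = 6.41 d).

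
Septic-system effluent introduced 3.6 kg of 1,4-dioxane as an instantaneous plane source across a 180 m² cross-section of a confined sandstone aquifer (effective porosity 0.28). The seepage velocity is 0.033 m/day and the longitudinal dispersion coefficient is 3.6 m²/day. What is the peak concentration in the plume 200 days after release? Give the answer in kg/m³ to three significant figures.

The peak of an instantaneous 1D plume sits at x = vt; there the Gaussian factor is 1 and C_max = M/(n_e·A·√(4πDt)), where n_e·A is the pore area the mass is dissolved in.
√(4πDt) = √(4π × 3.6 × 200) = 95.12 m, so C_max = 3.6/(0.28 × 180 × 95.12) = 0.000751 kg/m³.

0.000751 kg/m³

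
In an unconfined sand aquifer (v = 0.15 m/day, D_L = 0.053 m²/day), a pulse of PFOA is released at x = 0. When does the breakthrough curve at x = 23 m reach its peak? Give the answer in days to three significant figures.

151 days

For the 1D instantaneous-source solution, setting ∂C/∂t = 0 at fixed x gives v²t² + 2Dt − x² = 0, so t = (√(D² + v²x²) − D)/v².
√(D² + v²x²) = √(0.053² + 0.15² × 23²) = 3.450; v² = 0.0225.
t = (3.450 − 0.053)/0.0225 = 151 days (vs. the pure-advection estimate x/v = 153 d).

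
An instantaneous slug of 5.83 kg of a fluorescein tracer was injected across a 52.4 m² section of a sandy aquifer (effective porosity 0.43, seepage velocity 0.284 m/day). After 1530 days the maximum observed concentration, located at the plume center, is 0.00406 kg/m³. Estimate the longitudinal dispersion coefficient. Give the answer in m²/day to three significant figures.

At the plume center C_max = M/(n_e·A·√(4πDt)), so D = M²/(4πt·(n_e·A·C_max)²).
n_e·A·C_max = 0.43 × 52.4 × 0.00406 = 0.09148 kg/m.
D = 5.83²/(4π × 1530 × 0.09148²) = 0.211 m²/day.

0.211 m²/day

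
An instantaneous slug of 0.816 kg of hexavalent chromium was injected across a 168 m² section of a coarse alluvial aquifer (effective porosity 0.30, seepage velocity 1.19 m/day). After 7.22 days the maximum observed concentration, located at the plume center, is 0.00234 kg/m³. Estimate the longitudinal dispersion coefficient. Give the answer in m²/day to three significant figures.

At the plume center C_max = M/(n_e·A·√(4πDt)), so D = M²/(4πt·(n_e·A·C_max)²).
n_e·A·C_max = 0.30 × 168 × 0.00234 = 0.1179 kg/m.
D = 0.816²/(4π × 7.22 × 0.1179²) = 0.528 m²/day.

0.528 m²/day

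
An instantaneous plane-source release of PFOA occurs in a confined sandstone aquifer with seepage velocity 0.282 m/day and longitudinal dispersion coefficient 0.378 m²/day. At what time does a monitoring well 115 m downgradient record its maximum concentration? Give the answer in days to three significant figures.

For the 1D instantaneous-source solution, setting ∂C/∂t = 0 at fixed x gives v²t² + 2Dt − x² = 0, so t = (√(D² + v²x²) − D)/v².
√(D² + v²x²) = √(0.378² + 0.282² × 115²) = 32.43; v² = 0.079524.
t = (32.43 − 0.378)/0.079524 = 403 days (vs. the pure-advection estimate x/v = 408 d).

403 days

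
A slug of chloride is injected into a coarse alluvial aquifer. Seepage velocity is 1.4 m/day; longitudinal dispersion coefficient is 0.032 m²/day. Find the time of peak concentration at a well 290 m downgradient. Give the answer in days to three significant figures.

For the 1D instantaneous-source solution, setting ∂C/∂t = 0 at fixed x gives v²t² + 2Dt − x² = 0, so t = (√(D² + v²x²) − D)/v².
√(D² + v²x²) = √(0.032² + 1.4² × 290²) = 406.0; v² = 1.96.
t = (406.0 − 0.032)/1.96 = 207 days (vs. the pure-advection estimate x/v = 207 d).

207 days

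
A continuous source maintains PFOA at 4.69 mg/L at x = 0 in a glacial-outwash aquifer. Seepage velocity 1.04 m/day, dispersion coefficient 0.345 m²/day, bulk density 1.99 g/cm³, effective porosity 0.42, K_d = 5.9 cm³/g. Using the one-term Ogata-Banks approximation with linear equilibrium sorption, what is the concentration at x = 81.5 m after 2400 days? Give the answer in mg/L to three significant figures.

3.44 mg/L

Retardation factor R = 1 + ρ_b·K_d/n = 1 + 1.99 × 5.9/0.42 = 28.95.
Sorption retards both mechanisms: v_R = v/R = 0.03592 m/day, D_R = D/R = 0.01192 m²/day.
v_R·t = 0.03592 × 2400 = 86.208 m; 2√(D_R t) = 10.70 m; argument = (81.5 − 86.208)/10.70 = -0.4400.
C = C₀ × ½·erfc(-0.4400) = 4.69 × 0.7331 = 3.44 mg/L.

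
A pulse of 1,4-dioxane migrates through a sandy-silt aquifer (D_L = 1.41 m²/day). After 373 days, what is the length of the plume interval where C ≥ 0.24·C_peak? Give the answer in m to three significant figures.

The plume is Gaussian with σ = √(2Dt) = √(2 × 1.41 × 373) = 32.43 m.
C/C_peak = exp(−Δx²/(2σ²)) = 0.24 ⇒ Δx = σ·√(−2 ln 0.24) = 32.43 × 1.689 = 54.77 m.
Width = 2Δx = 110 m.

110 m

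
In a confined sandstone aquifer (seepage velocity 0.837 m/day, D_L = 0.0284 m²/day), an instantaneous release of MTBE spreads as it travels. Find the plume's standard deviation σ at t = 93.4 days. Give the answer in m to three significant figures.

Dispersive spreading gives a Gaussian with σ² = 2Dt; advection only shifts the center.
σ = √(2 × 0.0284 × 93.4) = 2.30 m.

2.30 m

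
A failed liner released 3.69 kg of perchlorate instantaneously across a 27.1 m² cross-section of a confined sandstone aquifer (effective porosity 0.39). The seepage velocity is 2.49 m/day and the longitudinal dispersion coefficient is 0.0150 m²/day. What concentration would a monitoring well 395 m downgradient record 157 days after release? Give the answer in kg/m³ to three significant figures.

For an instantaneous plane source, C(x,t) = M/(n_e·A·√(4πDt)) · exp(−(x−vt)²/(4Dt)), with n_e·A the pore (flow) area.
Plume center vt = 2.49 × 157 = 390.93 m, so the well at 395 m is 4.07 m downgradient of the peak.
√(4πDt) = 5.440 m, giving peak height M/(n_e·A·√(4πDt)) = 3.69/(0.39 × 27.1 × 5.440) = 0.06418 kg/m³.
(x−vt)²/(4Dt) = (4.07)²/(4 × 0.0150 × 157) = 1.758; exp(−1.758) = 0.1724.
C = 0.06418 × 0.1724 = 0.0111 kg/m³.

0.0111 kg/m³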